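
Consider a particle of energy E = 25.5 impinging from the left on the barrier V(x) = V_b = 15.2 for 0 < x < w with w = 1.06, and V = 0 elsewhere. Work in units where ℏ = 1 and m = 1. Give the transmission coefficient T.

T = 0.821

E > V_b: inside the barrier k₂ = √(2m(E − V_b))/ℏ = 4.539, k₂w = 4.811.
T = [1 + V_b² sin²(k₂w) / (4E(E − V_b))]⁻¹ = 1/1.218 = 0.821.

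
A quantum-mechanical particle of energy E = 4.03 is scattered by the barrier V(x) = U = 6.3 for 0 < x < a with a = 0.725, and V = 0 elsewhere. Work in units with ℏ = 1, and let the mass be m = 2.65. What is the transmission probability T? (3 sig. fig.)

T = 0.0239

Since E < U the interior solution is evanescent with decay constant κ = √(2m(U − E))/ℏ = 3.469.
κa = 2.515, sinh(κa) = 6.141.
The exact tunnelling result is T⁻¹ = 1 + U² sinh²(κa) / [4E(U − E)] = 41.91, so T = 0.0239.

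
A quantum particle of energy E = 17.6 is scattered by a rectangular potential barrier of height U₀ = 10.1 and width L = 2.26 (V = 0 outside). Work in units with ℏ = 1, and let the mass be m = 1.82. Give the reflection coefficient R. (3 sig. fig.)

E > U₀: inside the barrier k₂ = √(2m(E − U₀))/ℏ = 5.225, k₂L = 11.81.
T = [1 + U₀² sin²(k₂L) / (4E(E − U₀))]⁻¹ = 1/1.091 = 0.916.
R = 1 − T = 0.0837.

R = 0.0837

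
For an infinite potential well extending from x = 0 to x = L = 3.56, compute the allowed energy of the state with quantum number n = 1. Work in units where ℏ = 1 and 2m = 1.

The infinite-well eigenfunctions ψ_n = √(2/L) sin(nπx/L) vanish at both walls, giving E_n = n²π²ℏ²/(2mL²).
E_1 = 1² × π² / (2 × 0.5 × 3.56²) = 0.7788.

E = 0.779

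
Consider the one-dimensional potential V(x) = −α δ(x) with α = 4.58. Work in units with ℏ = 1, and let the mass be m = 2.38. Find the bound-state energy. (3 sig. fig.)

The bound state is ψ(x) = √κ e^{−κ|x|}. The derivative jump ψ'(0⁺) − ψ'(0⁻) = −(2mα/ℏ²)ψ(0) fixes κ = mα/ℏ² = 10.90.
Then E = −ℏ²κ²/(2m) = −mα²/(2ℏ²) = -24.96.

E = -25.0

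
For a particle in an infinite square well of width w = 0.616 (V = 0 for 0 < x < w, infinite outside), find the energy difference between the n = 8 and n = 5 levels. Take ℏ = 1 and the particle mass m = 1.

E_n = n²π²ℏ²/(2mw²), so ΔE = (8² − 5²) π²ℏ²/(2mw²).
ΔE = 39 × π² / (2 × 1 × 0.616²) = 507.2.

ΔE = 507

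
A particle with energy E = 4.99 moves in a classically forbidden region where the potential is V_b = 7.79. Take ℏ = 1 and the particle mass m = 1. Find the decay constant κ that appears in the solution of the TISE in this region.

Since E < V_b the TISE in this region is ψ'' = κ²ψ with κ = √(2m(V_b − E))/ℏ.
κ = √(2 × 1 × 2.8) = 2.366.

κ = 2.37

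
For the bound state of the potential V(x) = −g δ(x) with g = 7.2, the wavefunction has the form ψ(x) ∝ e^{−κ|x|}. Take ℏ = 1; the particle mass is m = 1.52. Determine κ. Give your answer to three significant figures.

κ = 10.9

Integrate −(ℏ²/2m)ψ'' − gδ(x)ψ = Eψ from −ε to +ε: the ψ'' term gives ψ'(0⁺) − ψ'(0⁻) and the δ term gives −(2mg/ℏ²)ψ(0).
With ψ ∝ e^{−κ|x|} this yields −2κ = −2mg/ℏ², so κ = mg/ℏ² = 10.94.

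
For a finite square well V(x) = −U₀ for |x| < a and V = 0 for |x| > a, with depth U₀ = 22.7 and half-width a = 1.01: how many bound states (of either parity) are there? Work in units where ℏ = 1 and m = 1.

N = 5

The dimensionless depth is z₀ = a√(2mU₀)/ℏ = 1.01 × √(45.40) = 6.805.
A new bound state (alternating even/odd) appears each time z₀ passes a multiple of π/2, so N = ⌊2z₀/π⌋ + 1 = ⌊4.332⌋ + 1 = 5.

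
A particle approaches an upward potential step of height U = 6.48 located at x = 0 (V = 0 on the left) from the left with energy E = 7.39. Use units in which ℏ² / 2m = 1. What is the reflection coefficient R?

R = 0.231

The wavenumbers are k₁ = √(2mE)/ℏ = 2.718 on the left and k₂ = √(2m(E − U))/ℏ = 0.9539 on the right.
Matching ψ and ψ′ at x = 0 gives r = (k₁ − k₂)/(k₁ + k₂), so R = r² = 0.2309 and T = 1 − R = 0.7691.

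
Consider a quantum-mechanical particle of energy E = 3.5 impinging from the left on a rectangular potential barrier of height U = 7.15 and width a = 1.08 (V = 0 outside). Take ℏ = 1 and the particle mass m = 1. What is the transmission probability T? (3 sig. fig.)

T = 0.0116

Since E < U the interior solution is evanescent with decay constant κ = √(2m(U − E))/ℏ = 2.702.
κa = 2.918, sinh(κa) = 9.225.
Matching ψ, ψ′ at both faces gives T = [1 + U² sinh²(κa) / (4E(U − E))]⁻¹ = 1/86.14 = 0.0116.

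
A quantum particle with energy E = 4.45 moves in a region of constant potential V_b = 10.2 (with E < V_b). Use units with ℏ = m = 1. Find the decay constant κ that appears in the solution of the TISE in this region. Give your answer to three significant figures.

Since E < V_b the TISE in this region is ψ'' = κ²ψ with κ = √(2m(V_b − E))/ℏ.
κ = √(2 × 1 × 5.75) = 3.391.

κ = 3.39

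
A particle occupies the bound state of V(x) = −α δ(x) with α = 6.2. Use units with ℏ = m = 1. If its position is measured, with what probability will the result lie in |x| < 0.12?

P = 0.774

The normalised bound state is ψ = √κ e^{−κ|x|} with κ = mα/ℏ² = 6.200.
P(|x| < d) = ∫_{−d}^{d} κ e^{−2κ|x|} dx = 1 − e^{−2κd} = 1 − e^{−1.488} = 0.7742.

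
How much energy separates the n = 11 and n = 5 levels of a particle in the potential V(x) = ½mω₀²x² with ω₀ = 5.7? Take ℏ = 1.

ΔE = 34.2

E_n = ℏω₀(n + ½), so ΔE = (11 − 5) ℏω₀ = 6 × 5.7 = 34.20.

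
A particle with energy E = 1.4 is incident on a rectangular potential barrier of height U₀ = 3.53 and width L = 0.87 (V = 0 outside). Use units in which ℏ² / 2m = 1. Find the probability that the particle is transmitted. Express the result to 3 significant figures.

T = 0.263

Since E < U₀ the interior solution is evanescent with decay constant κ = √(2m(U₀ − E))/ℏ = 1.459.
κL = 1.270, sinh(κL) = 1.639.
Matching ψ, ψ′ at both faces gives T = [1 + U₀² sinh²(κL) / (4E(U₀ − E))]⁻¹ = 1/3.808 = 0.263.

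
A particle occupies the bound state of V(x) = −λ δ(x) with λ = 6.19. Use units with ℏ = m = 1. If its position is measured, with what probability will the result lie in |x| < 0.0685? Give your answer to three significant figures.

P = 0.572

The normalised bound state is ψ = √κ e^{−κ|x|} with κ = mλ/ℏ² = 6.190.
P(|x| < d) = ∫_{−d}^{d} κ e^{−2κ|x|} dx = 1 − e^{−2κd} = 1 − e^{−0.8480} = 0.5717.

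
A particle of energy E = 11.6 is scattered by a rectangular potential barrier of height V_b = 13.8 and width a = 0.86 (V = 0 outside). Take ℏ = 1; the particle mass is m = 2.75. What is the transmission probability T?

Since E < V_b the interior solution is evanescent with decay constant κ = √(2m(V_b − E))/ℏ = 3.479.
κa = 2.992, sinh(κa) = 9.933.
Matching ψ, ψ′ at both faces gives T = [1 + V_b² sinh²(κa) / (4E(V_b − E))]⁻¹ = 1/185.1 = 0.00540.

T = 0.00540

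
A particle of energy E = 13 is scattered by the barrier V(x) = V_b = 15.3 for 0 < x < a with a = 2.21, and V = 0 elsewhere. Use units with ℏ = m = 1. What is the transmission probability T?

Since E < V_b the interior solution is evanescent with decay constant κ = √(2m(V_b − E))/ℏ = 2.145.
κa = 4.740, sinh(κa) = 57.21.
Matching ψ, ψ′ at both faces gives T = [1 + V_b² sinh²(κa) / (4E(V_b − E))]⁻¹ = 1/6407 = 0.000156.

T = 0.000156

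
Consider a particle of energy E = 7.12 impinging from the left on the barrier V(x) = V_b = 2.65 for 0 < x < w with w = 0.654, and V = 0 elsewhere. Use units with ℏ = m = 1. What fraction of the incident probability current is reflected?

R = 0.0453

Above the barrier the interior wavenumber is k₂ = √(2m(E − V_b))/ℏ = 2.990, giving phase k₂w = 1.955.
Matching at both interfaces gives T⁻¹ = 1 + V_b² sin²(k₂w) / [4E(E − V_b)] = 1.047, hence T = 0.955.
R = 1 − T = 0.0453.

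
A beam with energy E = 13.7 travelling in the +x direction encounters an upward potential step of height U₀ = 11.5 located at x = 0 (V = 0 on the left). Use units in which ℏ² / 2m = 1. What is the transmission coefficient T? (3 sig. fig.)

The wavenumbers are k₁ = √(2mE)/ℏ = 3.701 on the left and k₂ = √(2m(E − U₀))/ℏ = 1.483 on the right.
Matching ψ and ψ′ at x = 0 gives r = (k₁ − k₂)/(k₁ + k₂), so R = r² = 0.1830 and T = 1 − R = 0.8170.

T = 0.817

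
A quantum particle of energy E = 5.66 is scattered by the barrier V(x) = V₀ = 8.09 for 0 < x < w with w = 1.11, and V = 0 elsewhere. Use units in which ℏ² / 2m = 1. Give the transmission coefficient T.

Since E < V₀ the interior solution is evanescent with decay constant κ = √(2m(V₀ − E))/ℏ = 1.559.
κw = 1.730, sinh(κw) = 2.733.
The exact tunnelling result is T⁻¹ = 1 + V₀² sinh²(κw) / [4E(V₀ − E)] = 9.883, so T = 0.101.

T = 0.101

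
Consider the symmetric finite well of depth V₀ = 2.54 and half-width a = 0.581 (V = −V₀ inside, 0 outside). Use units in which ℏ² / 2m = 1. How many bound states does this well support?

Define the well-strength parameter z₀ = (a/ℏ)√(2mV₀) = 0.581 × √(2·0.5·2.54) = 0.9260.
A new bound state (alternating even/odd) appears each time z₀ passes a multiple of π/2, so N = ⌊2z₀/π⌋ + 1 = ⌊0.5895⌋ + 1 = 1.

N = 1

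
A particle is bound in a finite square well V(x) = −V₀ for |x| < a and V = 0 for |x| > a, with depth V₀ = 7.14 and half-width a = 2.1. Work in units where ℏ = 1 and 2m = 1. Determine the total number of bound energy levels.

N = 4

Define the well-strength parameter z₀ = (a/ℏ)√(2mV₀) = 2.1 × √(2·0.5·7.14) = 5.611.
The even/odd transcendental equations gain one root per π/2 in z₀, giving N = 1 + ⌊2z₀/π⌋ = 1 + ⌊3.572⌋ = 4.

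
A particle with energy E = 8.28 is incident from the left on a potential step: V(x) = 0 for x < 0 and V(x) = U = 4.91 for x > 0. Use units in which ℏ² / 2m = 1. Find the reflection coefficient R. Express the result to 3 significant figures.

R = 0.0489

The wavenumbers are k₁ = √(2mE)/ℏ = 2.877 on the left and k₂ = √(2m(E − U))/ℏ = 1.836 on the right.
Matching ψ and ψ′ at x = 0 gives r = (k₁ − k₂)/(k₁ + k₂), so R = r² = 0.04885 and T = 1 − R = 0.9511.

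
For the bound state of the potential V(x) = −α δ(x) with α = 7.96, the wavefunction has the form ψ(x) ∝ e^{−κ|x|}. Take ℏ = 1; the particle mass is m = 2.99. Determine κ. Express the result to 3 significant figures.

κ = 23.8

Integrating the TISE across x = 0 gives the cusp condition ψ'(0⁺) − ψ'(0⁻) = −(2mα/ℏ²)ψ(0).
With ψ ∝ e^{−κ|x|} this yields −2κ = −2mα/ℏ², so κ = mα/ℏ² = 23.80.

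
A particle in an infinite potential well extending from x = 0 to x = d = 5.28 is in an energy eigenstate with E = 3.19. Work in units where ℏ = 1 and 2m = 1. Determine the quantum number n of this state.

n = 3

For an infinite well E_n = n²π²ℏ²/(2md²), so n = (d/πℏ)√(2mE).
n = (5.28/π) × √(2 × 0.5 × 3.19) = 3.002 → n = 3.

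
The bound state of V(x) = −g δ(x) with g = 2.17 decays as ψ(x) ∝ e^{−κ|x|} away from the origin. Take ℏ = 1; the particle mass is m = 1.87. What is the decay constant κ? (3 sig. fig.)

Integrating the TISE across x = 0 gives the cusp condition ψ'(0⁺) − ψ'(0⁻) = −(2mg/ℏ²)ψ(0).
With ψ ∝ e^{−κ|x|} this yields −2κ = −2mg/ℏ², so κ = mg/ℏ² = 4.058.

κ = 4.06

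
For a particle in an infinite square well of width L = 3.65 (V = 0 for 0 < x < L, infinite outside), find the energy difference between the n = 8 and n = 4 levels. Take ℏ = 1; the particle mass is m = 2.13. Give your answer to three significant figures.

E_n = n²π²ℏ²/(2mL²), so ΔE = (8² − 4²) π²ℏ²/(2mL²).
ΔE = 48 × π² / (2 × 2.13 × 3.65²) = 8.347.

ΔE = 8.35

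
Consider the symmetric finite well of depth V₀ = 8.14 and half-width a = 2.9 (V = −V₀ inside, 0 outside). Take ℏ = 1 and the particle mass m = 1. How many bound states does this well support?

Define the well-strength parameter z₀ = (a/ℏ)√(2mV₀) = 2.9 × √(2·1·8.14) = 11.70.
A new bound state (alternating even/odd) appears each time z₀ passes a multiple of π/2, so N = ⌊2z₀/π⌋ + 1 = ⌊7.449⌋ + 1 = 8.

N = 8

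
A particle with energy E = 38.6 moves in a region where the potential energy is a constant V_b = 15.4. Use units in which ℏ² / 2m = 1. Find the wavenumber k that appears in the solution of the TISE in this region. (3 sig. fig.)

With E > V_b the solution is oscillatory, ψ ∝ e^{±ikx} with k = √(2m(E − V_b))/ℏ.
k = √(2 × 0.5 × 23.2) = 4.817.

k = 4.82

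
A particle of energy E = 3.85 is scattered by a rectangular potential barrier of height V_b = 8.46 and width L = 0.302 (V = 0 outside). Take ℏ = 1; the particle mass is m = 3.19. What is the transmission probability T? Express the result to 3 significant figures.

T = 0.139

E < V_b: inside the barrier ψ ∝ e^{±κx} with κ = √(2m(V_b − E))/ℏ = 5.423.
κL = 1.638, sinh(κL) = 2.475.
Matching ψ, ψ′ at both faces gives T = [1 + V_b² sinh²(κL) / (4E(V_b − E))]⁻¹ = 1/7.174 = 0.139.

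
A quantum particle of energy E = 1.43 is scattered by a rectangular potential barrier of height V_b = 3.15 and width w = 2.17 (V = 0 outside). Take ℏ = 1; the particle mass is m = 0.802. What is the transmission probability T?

T = 0.00293

Since E < V_b the interior solution is evanescent with decay constant κ = √(2m(V_b − E))/ℏ = 1.661.
κw = 3.604, sinh(κw) = 18.37.
The exact tunnelling result is T⁻¹ = 1 + V_b² sinh²(κw) / [4E(V_b − E)] = 341.2, so T = 0.00293.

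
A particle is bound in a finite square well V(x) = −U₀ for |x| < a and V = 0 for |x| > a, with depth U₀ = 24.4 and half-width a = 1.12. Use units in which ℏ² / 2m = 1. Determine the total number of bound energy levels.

N = 4

Define the well-strength parameter z₀ = (a/ℏ)√(2mU₀) = 1.12 × √(2·0.5·24.4) = 5.532.
A new bound state (alternating even/odd) appears each time z₀ passes a multiple of π/2, so N = ⌊2z₀/π⌋ + 1 = ⌊3.522⌋ + 1 = 4.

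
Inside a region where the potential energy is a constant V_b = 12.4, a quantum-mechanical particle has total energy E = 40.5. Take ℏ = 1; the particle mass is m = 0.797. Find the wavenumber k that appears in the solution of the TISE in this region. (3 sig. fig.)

k = 6.69

With E > V_b the solution is oscillatory, ψ ∝ e^{±ikx} with k = √(2m(E − V_b))/ℏ.
k = √(2 × 0.797 × 28.1) = 6.693.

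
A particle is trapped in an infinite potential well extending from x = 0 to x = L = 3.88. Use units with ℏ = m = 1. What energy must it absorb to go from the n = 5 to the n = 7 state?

E_n = n²π²ℏ²/(2mL²), so ΔE = (7² − 5²) π²ℏ²/(2mL²).
ΔE = 24 × π² / (2 × 1 × 3.88²) = 7.867.

ΔE = 7.87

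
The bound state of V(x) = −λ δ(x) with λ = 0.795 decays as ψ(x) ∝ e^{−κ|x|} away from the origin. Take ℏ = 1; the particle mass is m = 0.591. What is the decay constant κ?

Integrate −(ℏ²/2m)ψ'' − λδ(x)ψ = Eψ from −ε to +ε: the ψ'' term gives ψ'(0⁺) − ψ'(0⁻) and the δ term gives −(2mλ/ℏ²)ψ(0).
With ψ ∝ e^{−κ|x|} this yields −2κ = −2mλ/ℏ², so κ = mλ/ℏ² = 0.4698.

κ = 0.470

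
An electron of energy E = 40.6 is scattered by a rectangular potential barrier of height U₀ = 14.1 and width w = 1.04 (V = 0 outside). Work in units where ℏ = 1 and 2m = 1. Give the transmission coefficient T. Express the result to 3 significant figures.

E > U₀: inside the barrier k₂ = √(2m(E − U₀))/ℏ = 5.148, k₂w = 5.354.
Matching at both interfaces gives T⁻¹ = 1 + U₀² sin²(k₂w) / [4E(E − U₀)] = 1.030, hence T = 0.971.

T = 0.971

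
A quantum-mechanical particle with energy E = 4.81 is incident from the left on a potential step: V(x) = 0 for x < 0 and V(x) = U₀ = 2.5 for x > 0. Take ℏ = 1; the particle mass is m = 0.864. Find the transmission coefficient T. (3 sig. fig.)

T = 0.967

On each side the TISE gives plane waves with k = √(2m(E − V))/ℏ: k₁ = √(2·0.864·4.81) = 2.883, k₂ = √(2·0.864·2.31) = 1.998.
Matching ψ and ψ′ at x = 0 gives r = (k₁ − k₂)/(k₁ + k₂), so R = r² = 0.03288 and T = 1 − R = 0.9671.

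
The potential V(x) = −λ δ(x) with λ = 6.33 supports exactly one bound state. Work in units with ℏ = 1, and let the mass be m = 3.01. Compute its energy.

E = -60.3

For x ≠ 0 the bound state is ψ ∝ e^{−κ|x|}; integrating the TISE across the delta gives the cusp condition 2κ = 2mλ/ℏ², so κ = 19.05.
Then E = −ℏ²κ²/(2m) = −mλ²/(2ℏ²) = -60.30.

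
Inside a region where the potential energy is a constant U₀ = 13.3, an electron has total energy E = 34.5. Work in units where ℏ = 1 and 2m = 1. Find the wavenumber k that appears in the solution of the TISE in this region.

k = 4.60

With E > U₀ the solution is oscillatory, ψ ∝ e^{±ikx} with k = √(2m(E − U₀))/ℏ.
k = √(2 × 0.5 × 21.2) = 4.604.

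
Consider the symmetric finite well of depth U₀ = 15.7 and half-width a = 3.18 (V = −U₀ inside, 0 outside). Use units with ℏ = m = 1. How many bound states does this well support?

N = 12

The dimensionless depth is z₀ = a√(2mU₀)/ℏ = 3.18 × √(31.40) = 17.82.
A new bound state (alternating even/odd) appears each time z₀ passes a multiple of π/2, so N = ⌊2z₀/π⌋ + 1 = ⌊11.34⌋ + 1 = 12.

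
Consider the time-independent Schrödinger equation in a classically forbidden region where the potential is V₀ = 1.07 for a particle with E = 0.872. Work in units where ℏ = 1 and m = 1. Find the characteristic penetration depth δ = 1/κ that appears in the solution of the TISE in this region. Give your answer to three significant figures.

δ = 1.59

Since E < V₀ the TISE in this region is ψ'' = κ²ψ with κ = √(2m(V₀ − E))/ℏ.
κ = √(2 × 1 × 0.198) = 0.6293. The penetration depth is δ = 1/κ = 1.59.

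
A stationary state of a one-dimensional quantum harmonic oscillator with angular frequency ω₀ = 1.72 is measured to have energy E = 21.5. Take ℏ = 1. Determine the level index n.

Invert E_n = (n + ½)ℏω₀: n = E/ℏω₀ − ½ = 12.000, so n = 12.

n = 12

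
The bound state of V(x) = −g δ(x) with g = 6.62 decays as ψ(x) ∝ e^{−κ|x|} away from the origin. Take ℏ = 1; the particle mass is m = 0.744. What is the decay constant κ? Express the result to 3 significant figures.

Integrating the TISE across x = 0 gives the cusp condition ψ'(0⁺) − ψ'(0⁻) = −(2mg/ℏ²)ψ(0).
With ψ ∝ e^{−κ|x|} this yields −2κ = −2mg/ℏ², so κ = mg/ℏ² = 4.925.

κ = 4.93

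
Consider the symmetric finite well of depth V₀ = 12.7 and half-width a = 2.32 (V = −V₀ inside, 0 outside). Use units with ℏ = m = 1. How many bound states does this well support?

N = 8

Define the well-strength parameter z₀ = (a/ℏ)√(2mV₀) = 2.32 × √(2·1·12.7) = 11.69.
A new bound state (alternating even/odd) appears each time z₀ passes a multiple of π/2, so N = ⌊2z₀/π⌋ + 1 = ⌊7.444⌋ + 1 = 8.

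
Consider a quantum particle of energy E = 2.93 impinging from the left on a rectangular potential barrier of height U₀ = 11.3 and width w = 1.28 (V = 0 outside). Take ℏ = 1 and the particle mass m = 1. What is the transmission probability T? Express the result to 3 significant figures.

E < U₀: inside the barrier ψ ∝ e^{±κx} with κ = √(2m(U₀ − E))/ℏ = 4.091.
κw = 5.237, sinh(κw) = 94.06.
The exact tunnelling result is T⁻¹ = 1 + U₀² sinh²(κw) / [4E(U₀ − E)] = 11520, so T = 0.0000868.

T = 0.0000868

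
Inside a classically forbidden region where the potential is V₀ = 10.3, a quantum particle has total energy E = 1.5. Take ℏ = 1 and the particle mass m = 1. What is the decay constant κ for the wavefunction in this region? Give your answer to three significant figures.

Since E < V₀ the TISE in this region is ψ'' = κ²ψ with κ = √(2m(V₀ − E))/ℏ.
κ = √(2 × 1 × 8.8) = 4.195.

κ = 4.20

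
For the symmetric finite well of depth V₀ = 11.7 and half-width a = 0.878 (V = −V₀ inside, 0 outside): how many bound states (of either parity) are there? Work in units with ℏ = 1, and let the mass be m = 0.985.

Define the well-strength parameter z₀ = (a/ℏ)√(2mV₀) = 0.878 × √(2·0.985·11.7) = 4.215.
The even/odd transcendental equations gain one root per π/2 in z₀, giving N = 1 + ⌊2z₀/π⌋ = 1 + ⌊2.683⌋ = 3.

N = 3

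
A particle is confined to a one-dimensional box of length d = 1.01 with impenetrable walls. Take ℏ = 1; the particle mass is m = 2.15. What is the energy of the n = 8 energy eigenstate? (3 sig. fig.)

Requiring ψ(0) = ψ(d) = 0 quantises k = nπ/d, hence E_n = ℏ²k²/2m = n²π²ℏ²/(2md²).
E_8 = 8² × π² / (2 × 2.15 × 1.01²) = 144.0.

E = 144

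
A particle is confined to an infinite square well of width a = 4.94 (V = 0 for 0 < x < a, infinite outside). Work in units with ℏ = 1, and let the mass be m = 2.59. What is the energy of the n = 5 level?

E = 1.95

The infinite-well eigenfunctions ψ_n = √(2/a) sin(nπx/a) vanish at both walls, giving E_n = n²π²ℏ²/(2ma²).
E_5 = 5² × π² / (2 × 2.59 × 4.94²) = 1.952.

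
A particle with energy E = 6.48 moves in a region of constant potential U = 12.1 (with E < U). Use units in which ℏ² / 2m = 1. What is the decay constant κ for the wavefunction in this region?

κ = 2.37

Since E < U the TISE in this region is ψ'' = κ²ψ with κ = √(2m(U − E))/ℏ.
κ = √(2 × 0.5 × 5.62) = 2.371.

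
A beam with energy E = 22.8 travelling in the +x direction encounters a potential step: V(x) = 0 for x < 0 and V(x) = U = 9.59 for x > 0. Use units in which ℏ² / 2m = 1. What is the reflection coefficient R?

On each side the TISE gives plane waves with k = √(2m(E − V))/ℏ: k₁ = √(2·½·22.8) = 4.775, k₂ = √(2·½·13.21) = 3.635.
Matching ψ and ψ′ at x = 0 gives r = (k₁ − k₂)/(k₁ + k₂), so R = r² = 0.01839 and T = 1 − R = 0.9816.

R = 0.0184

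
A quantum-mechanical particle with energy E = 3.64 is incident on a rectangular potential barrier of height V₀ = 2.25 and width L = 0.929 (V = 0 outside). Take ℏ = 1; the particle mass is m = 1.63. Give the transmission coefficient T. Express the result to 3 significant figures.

T = 0.826

Above the barrier the interior wavenumber is k₂ = √(2m(E − V₀))/ℏ = 2.129, giving phase k₂L = 1.978.
T = [1 + V₀² sin²(k₂L) / (4E(E − V₀))]⁻¹ = 1/1.211 = 0.826.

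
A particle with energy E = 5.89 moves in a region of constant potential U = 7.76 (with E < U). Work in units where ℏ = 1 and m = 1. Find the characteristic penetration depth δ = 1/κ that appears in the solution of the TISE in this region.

δ = 0.517

Since E < U the TISE in this region is ψ'' = κ²ψ with κ = √(2m(U − E))/ℏ.
κ = √(2 × 1 × 1.87) = 1.934. The penetration depth is δ = 1/κ = 0.517.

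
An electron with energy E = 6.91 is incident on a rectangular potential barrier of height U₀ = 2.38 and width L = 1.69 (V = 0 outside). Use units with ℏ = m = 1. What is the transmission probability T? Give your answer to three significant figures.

T = 0.962

E > U₀: inside the barrier k₂ = √(2m(E − U₀))/ℏ = 3.010, k₂L = 5.087.
Matching at both interfaces gives T⁻¹ = 1 + U₀² sin²(k₂L) / [4E(E − U₀)] = 1.039, hence T = 0.962.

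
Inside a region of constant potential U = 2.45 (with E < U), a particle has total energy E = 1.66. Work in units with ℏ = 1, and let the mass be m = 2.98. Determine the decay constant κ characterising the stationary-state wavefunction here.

Since E < U the TISE in this region is ψ'' = κ²ψ with κ = √(2m(U − E))/ℏ.
κ = √(2 × 2.98 × 0.79) = 2.170.

κ = 2.17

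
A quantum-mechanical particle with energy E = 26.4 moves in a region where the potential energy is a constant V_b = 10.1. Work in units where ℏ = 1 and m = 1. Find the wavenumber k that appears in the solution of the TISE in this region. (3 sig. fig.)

With E > V_b the solution is oscillatory, ψ ∝ e^{±ikx} with k = √(2m(E − V_b))/ℏ.
k = √(2 × 1 × 16.3) = 5.710.

k = 5.71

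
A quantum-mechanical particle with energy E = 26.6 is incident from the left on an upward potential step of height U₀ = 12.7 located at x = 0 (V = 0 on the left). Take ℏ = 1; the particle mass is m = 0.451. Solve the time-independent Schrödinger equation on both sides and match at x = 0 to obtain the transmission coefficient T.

T = 0.974

The wavenumbers are k₁ = √(2mE)/ℏ = 4.898 on the left and k₂ = √(2m(E − U₀))/ℏ = 3.541 on the right.
Continuity of ψ and ψ′ at the step yields the reflection amplitude r = (k₁ − k₂)/(k₁ + k₂) = 0.1608; thus R = |r|² = 0.02587, T = 0.9741.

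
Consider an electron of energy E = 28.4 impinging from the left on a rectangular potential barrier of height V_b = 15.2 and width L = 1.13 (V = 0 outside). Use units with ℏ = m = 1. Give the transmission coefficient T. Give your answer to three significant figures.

Above the barrier the interior wavenumber is k₂ = √(2m(E − V_b))/ℏ = 5.138, giving phase k₂L = 5.806.
T = [1 + V_b² sin²(k₂L) / (4E(E − V_b))]⁻¹ = 1/1.032 = 0.969.

T = 0.969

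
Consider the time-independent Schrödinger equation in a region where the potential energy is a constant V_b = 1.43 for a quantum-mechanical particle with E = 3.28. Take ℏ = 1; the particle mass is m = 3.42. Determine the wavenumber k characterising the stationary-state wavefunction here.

k = 3.56

With E > V_b the solution is oscillatory, ψ ∝ e^{±ikx} with k = √(2m(E − V_b))/ℏ.
k = √(2 × 3.42 × 1.85) = 3.557.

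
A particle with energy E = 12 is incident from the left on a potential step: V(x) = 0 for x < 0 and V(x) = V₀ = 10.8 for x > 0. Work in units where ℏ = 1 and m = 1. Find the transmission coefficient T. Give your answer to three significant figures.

T = 0.730

On each side the TISE gives plane waves with k = √(2m(E − V))/ℏ: k₁ = √(2·1·12) = 4.899, k₂ = √(2·1·1.2) = 1.549.
Continuity of ψ and ψ′ at the step yields the reflection amplitude r = (k₁ − k₂)/(k₁ + k₂) = 0.5195; thus R = |r|² = 0.2699, T = 0.7301.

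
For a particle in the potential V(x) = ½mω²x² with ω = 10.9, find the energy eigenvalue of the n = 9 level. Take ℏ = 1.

E = 104

Using E_n = (n + ½)ℏω: E_9 = 9.5 × 10.9 = 103.6.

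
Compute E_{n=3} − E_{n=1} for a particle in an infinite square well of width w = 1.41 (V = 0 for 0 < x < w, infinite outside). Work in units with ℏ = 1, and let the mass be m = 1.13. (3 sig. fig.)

E_n = n²π²ℏ²/(2mw²), so ΔE = (3² − 1²) π²ℏ²/(2mw²).
ΔE = 8 × π² / (2 × 1.13 × 1.41²) = 17.57.

ΔE = 17.6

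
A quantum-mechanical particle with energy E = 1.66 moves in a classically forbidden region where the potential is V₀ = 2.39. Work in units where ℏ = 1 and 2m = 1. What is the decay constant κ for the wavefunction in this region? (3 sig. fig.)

Since E < V₀ the TISE in this region is ψ'' = κ²ψ with κ = √(2m(V₀ − E))/ℏ.
κ = √(2 × 0.5 × 0.73) = 0.8544.

κ = 0.854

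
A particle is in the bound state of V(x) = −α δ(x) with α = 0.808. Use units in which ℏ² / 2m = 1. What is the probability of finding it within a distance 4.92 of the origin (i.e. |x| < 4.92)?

P = 0.981

The normalised bound state is ψ = √κ e^{−κ|x|} with κ = mα/ℏ² = 0.4040.
P(|x| < d) = ∫_{−d}^{d} κ e^{−2κ|x|} dx = 1 − e^{−2κd} = 1 − e^{−3.975} = 0.9812.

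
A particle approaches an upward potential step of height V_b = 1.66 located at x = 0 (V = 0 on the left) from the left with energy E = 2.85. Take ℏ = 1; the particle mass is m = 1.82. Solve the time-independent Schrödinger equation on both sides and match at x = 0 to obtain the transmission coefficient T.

The wavenumbers are k₁ = √(2mE)/ℏ = 3.221 on the left and k₂ = √(2m(E − V_b))/ℏ = 2.081 on the right.
Continuity of ψ and ψ′ at the step yields the reflection amplitude r = (k₁ − k₂)/(k₁ + k₂) = 0.2149; thus R = |r|² = 0.04620, T = 0.9538.

T = 0.954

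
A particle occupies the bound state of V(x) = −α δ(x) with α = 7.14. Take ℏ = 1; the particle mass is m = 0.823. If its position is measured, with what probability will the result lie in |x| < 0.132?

The normalised bound state is ψ = √κ e^{−κ|x|} with κ = mα/ℏ² = 5.876.
P(|x| < d) = ∫_{−d}^{d} κ e^{−2κ|x|} dx = 1 − e^{−2κd} = 1 − e^{−1.551} = 0.7880.

P = 0.788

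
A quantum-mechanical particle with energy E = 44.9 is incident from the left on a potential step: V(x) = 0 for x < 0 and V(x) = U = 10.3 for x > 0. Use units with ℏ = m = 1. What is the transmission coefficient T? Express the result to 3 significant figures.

The wavenumbers are k₁ = √(2mE)/ℏ = 9.476 on the left and k₂ = √(2m(E − U))/ℏ = 8.319 on the right.
Continuity of ψ and ψ′ at the step yields the reflection amplitude r = (k₁ − k₂)/(k₁ + k₂) = 0.06505; thus R = |r|² = 0.004232, T = 0.9958.

T = 0.996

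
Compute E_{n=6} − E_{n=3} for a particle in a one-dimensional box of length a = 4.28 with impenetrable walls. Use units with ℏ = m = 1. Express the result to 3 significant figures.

E_n = n²π²ℏ²/(2ma²), so ΔE = (6² − 3²) π²ℏ²/(2ma²).
ΔE = 27 × π² / (2 × 1 × 4.28²) = 7.274.

ΔE = 7.27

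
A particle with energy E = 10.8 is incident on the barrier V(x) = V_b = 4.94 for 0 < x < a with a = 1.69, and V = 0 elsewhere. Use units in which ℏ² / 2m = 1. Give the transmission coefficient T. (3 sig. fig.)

T = 0.940

E > V_b: inside the barrier k₂ = √(2m(E − V_b))/ℏ = 2.421, k₂a = 4.091.
T = [1 + V_b² sin²(k₂a) / (4E(E − V_b))]⁻¹ = 1/1.064 = 0.940.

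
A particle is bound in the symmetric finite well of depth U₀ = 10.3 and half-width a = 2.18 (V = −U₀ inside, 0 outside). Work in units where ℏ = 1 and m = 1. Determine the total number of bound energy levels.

N = 7

Define the well-strength parameter z₀ = (a/ℏ)√(2mU₀) = 2.18 × √(2·1·10.3) = 9.894.
A new bound state (alternating even/odd) appears each time z₀ passes a multiple of π/2, so N = ⌊2z₀/π⌋ + 1 = ⌊6.299⌋ + 1 = 7.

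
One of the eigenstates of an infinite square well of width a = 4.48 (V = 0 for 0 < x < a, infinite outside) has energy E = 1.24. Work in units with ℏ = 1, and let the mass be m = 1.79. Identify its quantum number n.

For an infinite well E_n = n²π²ℏ²/(2ma²), so n = (a/πℏ)√(2mE).
n = (4.48/π) × √(2 × 1.79 × 1.24) = 3.005 → n = 3.

n = 3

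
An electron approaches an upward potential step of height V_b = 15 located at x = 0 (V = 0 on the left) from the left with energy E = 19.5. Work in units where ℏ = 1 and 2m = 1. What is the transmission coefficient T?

T = 0.877

On each side the TISE gives plane waves with k = √(2m(E − V))/ℏ: k₁ = √(2·½·19.5) = 4.416, k₂ = √(2·½·4.5) = 2.121.
Continuity of ψ and ψ′ at the step yields the reflection amplitude r = (k₁ − k₂)/(k₁ + k₂) = 0.3510; thus R = |r|² = 0.1232, T = 0.8768.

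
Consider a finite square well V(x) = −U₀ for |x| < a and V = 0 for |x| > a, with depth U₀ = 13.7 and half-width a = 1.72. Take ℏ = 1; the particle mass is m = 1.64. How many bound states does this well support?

The dimensionless depth is z₀ = a√(2mU₀)/ℏ = 1.72 × √(44.94) = 11.53.
The even/odd transcendental equations gain one root per π/2 in z₀, giving N = 1 + ⌊2z₀/π⌋ = 1 + ⌊7.340⌋ = 8.

N = 8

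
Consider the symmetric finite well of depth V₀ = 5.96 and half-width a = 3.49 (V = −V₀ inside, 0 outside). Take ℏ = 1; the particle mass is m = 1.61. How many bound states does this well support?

Define the well-strength parameter z₀ = (a/ℏ)√(2mV₀) = 3.49 × √(2·1.61·5.96) = 15.29.
The even/odd transcendental equations gain one root per π/2 in z₀, giving N = 1 + ⌊2z₀/π⌋ = 1 + ⌊9.733⌋ = 10.

N = 10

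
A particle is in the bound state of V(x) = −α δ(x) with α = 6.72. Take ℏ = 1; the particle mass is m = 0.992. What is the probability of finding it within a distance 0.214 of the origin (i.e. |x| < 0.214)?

The normalised bound state is ψ = √κ e^{−κ|x|} with κ = mα/ℏ² = 6.666.
P(|x| < d) = ∫_{−d}^{d} κ e^{−2κ|x|} dx = 1 − e^{−2κd} = 1 − e^{−2.853} = 0.9423.

P = 0.942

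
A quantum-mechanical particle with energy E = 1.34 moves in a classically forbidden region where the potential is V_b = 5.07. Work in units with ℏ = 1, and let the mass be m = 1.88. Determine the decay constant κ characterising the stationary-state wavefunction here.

Since E < V_b the TISE in this region is ψ'' = κ²ψ with κ = √(2m(V_b − E))/ℏ.
κ = √(2 × 1.88 × 3.73) = 3.745.

κ = 3.74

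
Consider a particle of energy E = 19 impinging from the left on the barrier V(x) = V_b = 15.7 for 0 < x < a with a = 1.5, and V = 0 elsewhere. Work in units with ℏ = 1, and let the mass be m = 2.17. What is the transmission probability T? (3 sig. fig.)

Above the barrier the interior wavenumber is k₂ = √(2m(E − V_b))/ℏ = 3.784, giving phase k₂a = 5.677.
Matching at both interfaces gives T⁻¹ = 1 + V_b² sin²(k₂a) / [4E(E − V_b)] = 1.319, hence T = 0.758.

T = 0.758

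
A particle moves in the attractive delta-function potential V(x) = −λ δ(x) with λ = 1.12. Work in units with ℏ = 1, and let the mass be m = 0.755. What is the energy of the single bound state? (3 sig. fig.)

The bound state is ψ(x) = √κ e^{−κ|x|}. The derivative jump ψ'(0⁺) − ψ'(0⁻) = −(2mλ/ℏ²)ψ(0) fixes κ = mλ/ℏ² = 0.8456.
Then E = −ℏ²κ²/(2m) = −mλ²/(2ℏ²) = -0.4735.

E = -0.474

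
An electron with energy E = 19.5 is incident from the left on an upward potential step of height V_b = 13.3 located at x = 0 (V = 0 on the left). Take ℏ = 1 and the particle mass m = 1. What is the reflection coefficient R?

The wavenumbers are k₁ = √(2mE)/ℏ = 6.245 on the left and k₂ = √(2m(E − V_b))/ℏ = 3.521 on the right.
Matching ψ and ψ′ at x = 0 gives r = (k₁ − k₂)/(k₁ + k₂), so R = r² = 0.07777 and T = 1 − R = 0.9222.

R = 0.0778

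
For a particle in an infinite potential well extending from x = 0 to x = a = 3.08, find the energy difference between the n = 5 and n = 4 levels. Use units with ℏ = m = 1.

ΔE = 4.68

E_n = n²π²ℏ²/(2ma²), so ΔE = (5² − 4²) π²ℏ²/(2ma²).
ΔE = 9 × π² / (2 × 1 × 3.08²) = 4.682.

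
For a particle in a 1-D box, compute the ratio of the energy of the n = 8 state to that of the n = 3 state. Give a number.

E_n = n²π²ℏ²/(2mL²) so the ratio is n₂²/n₁² = 64/9 = 7.11111.

7.11111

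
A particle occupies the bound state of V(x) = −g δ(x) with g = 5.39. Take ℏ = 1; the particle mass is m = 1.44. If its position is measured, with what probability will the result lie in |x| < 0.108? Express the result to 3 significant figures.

The normalised bound state is ψ = √κ e^{−κ|x|} with κ = mg/ℏ² = 7.762.
P(|x| < d) = ∫_{−d}^{d} κ e^{−2κ|x|} dx = 1 − e^{−2κd} = 1 − e^{−1.677} = 0.8130.

P = 0.813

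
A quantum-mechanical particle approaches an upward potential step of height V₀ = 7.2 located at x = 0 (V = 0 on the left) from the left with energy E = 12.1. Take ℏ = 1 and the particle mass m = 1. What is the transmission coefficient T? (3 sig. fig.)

The wavenumbers are k₁ = √(2mE)/ℏ = 4.919 on the left and k₂ = √(2m(E − V₀))/ℏ = 3.130 on the right.
Continuity of ψ and ψ′ at the step yields the reflection amplitude r = (k₁ − k₂)/(k₁ + k₂) = 0.2222; thus R = |r|² = 0.04938, T = 0.9506.

T = 0.951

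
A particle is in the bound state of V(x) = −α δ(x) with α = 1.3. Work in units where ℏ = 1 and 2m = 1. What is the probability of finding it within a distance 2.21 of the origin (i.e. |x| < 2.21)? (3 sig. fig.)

The normalised bound state is ψ = √κ e^{−κ|x|} with κ = mα/ℏ² = 0.6500.
P(|x| < d) = ∫_{−d}^{d} κ e^{−2κ|x|} dx = 1 − e^{−2κd} = 1 − e^{−2.873} = 0.9435.

P = 0.943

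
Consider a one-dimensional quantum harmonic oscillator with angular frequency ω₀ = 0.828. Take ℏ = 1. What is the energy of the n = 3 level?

Using E_n = (n + ½)ℏω₀: E_3 = 3.5 × 0.828 = 2.898.

E = 2.90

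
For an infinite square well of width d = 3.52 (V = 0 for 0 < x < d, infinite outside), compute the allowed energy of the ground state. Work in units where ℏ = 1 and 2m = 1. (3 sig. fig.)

E = 0.797

Requiring ψ(0) = ψ(d) = 0 quantises k = nπ/d, hence E_n = ℏ²k²/2m = n²π²ℏ²/(2md²).
E_1 = 1² × π² / (2 × 0.5 × 3.52²) = 0.7966.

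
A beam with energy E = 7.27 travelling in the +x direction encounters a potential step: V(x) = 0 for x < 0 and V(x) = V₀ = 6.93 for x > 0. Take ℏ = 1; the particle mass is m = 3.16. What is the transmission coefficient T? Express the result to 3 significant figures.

T = 0.585

The wavenumbers are k₁ = √(2mE)/ℏ = 6.778 on the left and k₂ = √(2m(E − V₀))/ℏ = 1.466 on the right.
Continuity of ψ and ψ′ at the step yields the reflection amplitude r = (k₁ − k₂)/(k₁ + k₂) = 0.6444; thus R = |r|² = 0.4152, T = 0.5848.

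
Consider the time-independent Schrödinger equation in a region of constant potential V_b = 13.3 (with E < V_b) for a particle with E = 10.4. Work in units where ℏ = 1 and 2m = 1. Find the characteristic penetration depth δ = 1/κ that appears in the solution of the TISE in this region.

Since E < V_b the TISE in this region is ψ'' = κ²ψ with κ = √(2m(V_b − E))/ℏ.
κ = √(2 × 0.5 × 2.9) = 1.703. The penetration depth is δ = 1/κ = 0.587.

δ = 0.587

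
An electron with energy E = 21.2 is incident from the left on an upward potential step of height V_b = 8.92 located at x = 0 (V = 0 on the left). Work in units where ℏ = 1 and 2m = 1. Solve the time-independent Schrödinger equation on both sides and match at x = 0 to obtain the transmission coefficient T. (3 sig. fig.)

T = 0.982

The wavenumbers are k₁ = √(2mE)/ℏ = 4.604 on the left and k₂ = √(2m(E − V_b))/ℏ = 3.504 on the right.
Matching ψ and ψ′ at x = 0 gives r = (k₁ − k₂)/(k₁ + k₂), so R = r² = 0.01841 and T = 1 − R = 0.9816.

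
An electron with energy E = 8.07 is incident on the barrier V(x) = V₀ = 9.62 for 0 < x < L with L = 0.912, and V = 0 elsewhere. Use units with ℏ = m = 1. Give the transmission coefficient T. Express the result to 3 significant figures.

E < V₀: inside the barrier ψ ∝ e^{±κx} with κ = √(2m(V₀ − E))/ℏ = 1.761.
κL = 1.606, sinh(κL) = 2.390.
The exact tunnelling result is T⁻¹ = 1 + V₀² sinh²(κL) / [4E(V₀ − E)] = 11.57, so T = 0.0864.

T = 0.0864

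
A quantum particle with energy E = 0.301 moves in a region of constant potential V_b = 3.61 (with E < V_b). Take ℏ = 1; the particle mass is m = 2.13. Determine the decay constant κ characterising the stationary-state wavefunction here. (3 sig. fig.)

κ = 3.75

Since E < V_b the TISE in this region is ψ'' = κ²ψ with κ = √(2m(V_b − E))/ℏ.
κ = √(2 × 2.13 × 3.309) = 3.755.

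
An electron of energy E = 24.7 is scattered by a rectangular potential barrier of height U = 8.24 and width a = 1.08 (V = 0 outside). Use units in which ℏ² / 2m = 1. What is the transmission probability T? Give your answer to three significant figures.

T = 0.964

E > U: inside the barrier k₂ = √(2m(E − U))/ℏ = 4.057, k₂a = 4.382.
T = [1 + U² sin²(k₂a) / (4E(E − U))]⁻¹ = 1/1.037 = 0.964.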